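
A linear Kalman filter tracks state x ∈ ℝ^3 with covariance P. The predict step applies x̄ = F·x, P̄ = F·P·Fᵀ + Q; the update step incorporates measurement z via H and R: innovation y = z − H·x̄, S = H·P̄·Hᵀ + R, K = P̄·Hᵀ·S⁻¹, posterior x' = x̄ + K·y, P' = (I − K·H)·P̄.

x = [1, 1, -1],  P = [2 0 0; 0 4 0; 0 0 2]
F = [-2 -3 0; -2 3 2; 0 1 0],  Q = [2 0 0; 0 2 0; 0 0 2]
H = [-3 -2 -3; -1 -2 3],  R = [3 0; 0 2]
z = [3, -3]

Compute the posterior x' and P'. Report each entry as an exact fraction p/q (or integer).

x' = [-23068/7741, 22737/7741, 394/7741]
P' = [297020/7741 -296040/7741 -98502/7741; -296040/7741 297462/7741 98496/7741; -98502/7741 98496/7741 33684/7741]

x̄ = F·x = [-5, -1, 1]
P̄ = F·P·Fᵀ + Q = [46 -28 -12; -28 54 12; -12 12 6]
y = z − H·x̄ = [-11, -13]
S = H·P̄·Hᵀ + R = [279 148; 148 134]
K = P̄·Hᵀ·S⁻¹ = [-1158/7741 -223/7741; -764/7741 -1698/7741; -846/7741 1281/7741]
x' = x̄ + K·y = [-23068/7741, 22737/7741, 394/7741]
P' = (I − K·H)·P̄ = [297020/7741 -296040/7741 -98502/7741; -296040/7741 297462/7741 98496/7741; -98502/7741 98496/7741 33684/7741]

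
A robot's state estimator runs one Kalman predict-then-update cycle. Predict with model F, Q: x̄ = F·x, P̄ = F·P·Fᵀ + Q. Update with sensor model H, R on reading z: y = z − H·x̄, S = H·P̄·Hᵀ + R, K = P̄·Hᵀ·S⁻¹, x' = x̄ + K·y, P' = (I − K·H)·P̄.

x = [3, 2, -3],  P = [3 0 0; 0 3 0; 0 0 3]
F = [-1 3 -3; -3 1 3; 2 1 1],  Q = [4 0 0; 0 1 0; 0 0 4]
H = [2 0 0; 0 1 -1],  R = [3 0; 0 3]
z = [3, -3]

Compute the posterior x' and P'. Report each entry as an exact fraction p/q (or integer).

x' = [37974/23429, -64418/23429, 18829/23429]
P' = [17358/23429 -1989/23429 -1962/23429; -1989/23429 330214/23429 283114/23429; -1962/23429 283114/23429 304078/23429]

x̄ = F·x = [12, -16, 5]
P̄ = F·P·Fᵀ + Q = [61 -9 -6; -9 58 -6; -6 -6 22]
y = z − H·x̄ = [-21, 18]
S = H·P̄·Hᵀ + R = [247 -6; -6 95]
K = P̄·Hᵀ·S⁻¹ = [11572/23429 -9/23429; -1326/23429 15700/23429; -1308/23429 -6988/23429]
x' = x̄ + K·y = [37974/23429, -64418/23429, 18829/23429]
P' = (I − K·H)·P̄ = [17358/23429 -1989/23429 -1962/23429; -1989/23429 330214/23429 283114/23429; -1962/23429 283114/23429 304078/23429]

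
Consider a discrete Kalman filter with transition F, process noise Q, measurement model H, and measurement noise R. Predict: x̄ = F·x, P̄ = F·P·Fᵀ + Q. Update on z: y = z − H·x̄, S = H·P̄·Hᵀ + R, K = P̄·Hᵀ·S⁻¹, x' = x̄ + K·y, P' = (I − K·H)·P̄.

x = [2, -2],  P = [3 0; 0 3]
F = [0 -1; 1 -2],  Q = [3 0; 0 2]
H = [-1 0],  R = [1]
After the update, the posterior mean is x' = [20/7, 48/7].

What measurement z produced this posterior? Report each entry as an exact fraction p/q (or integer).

z = [-3]

x̄ = F·x = [2, 6]
P̄ = F·P·Fᵀ + Q = [6 6; 6 17]
S = H·P̄·Hᵀ + R = [7]
K = P̄·Hᵀ·S⁻¹ = [-6/7; -6/7]
x' − x̄ = [6/7, 6/7] = K·y
y = (KᵀK)⁻¹·Kᵀ·(x' − x̄) = [-1]
z = y + H·x̄ = [-1] + [-2] = [-3]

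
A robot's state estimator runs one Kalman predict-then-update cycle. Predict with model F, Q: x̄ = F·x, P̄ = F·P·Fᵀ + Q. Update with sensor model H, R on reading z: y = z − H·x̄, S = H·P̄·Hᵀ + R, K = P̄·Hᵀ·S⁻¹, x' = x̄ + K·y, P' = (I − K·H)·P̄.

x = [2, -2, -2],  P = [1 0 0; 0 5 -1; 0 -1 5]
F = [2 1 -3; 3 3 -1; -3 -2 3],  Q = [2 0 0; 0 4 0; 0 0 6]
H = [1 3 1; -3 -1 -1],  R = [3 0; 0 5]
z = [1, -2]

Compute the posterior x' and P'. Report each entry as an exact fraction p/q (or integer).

x̄ = F·x = [8, 2, -8]
P̄ = F·P·Fᵀ + Q = [62 46 -70; 46 69 -65; -70 -65 92]
y = z − H·x̄ = [-5, 16]
S = H·P̄·Hᵀ + R = [524 -405; -405 450]
K = P̄·Hᵀ·S⁻¹ = [-158/1595 -3582/7975; 602/1595 1732/71775; -83/1595 8609/23925]
x' = x̄ + K·y = [10438/7975, 35812/71775, -47431/23925]
P' = (I − K·H)·P̄ = [16866/7975 6726/7975 -39414/7975; 6726/7975 105499/71775 -98587/23925; -39414/7975 -98587/23925 136756/7975]

x' = [10438/7975, 35812/71775, -47431/23925]
P' = [16866/7975 6726/7975 -39414/7975; 6726/7975 105499/71775 -98587/23925; -39414/7975 -98587/23925 136756/7975]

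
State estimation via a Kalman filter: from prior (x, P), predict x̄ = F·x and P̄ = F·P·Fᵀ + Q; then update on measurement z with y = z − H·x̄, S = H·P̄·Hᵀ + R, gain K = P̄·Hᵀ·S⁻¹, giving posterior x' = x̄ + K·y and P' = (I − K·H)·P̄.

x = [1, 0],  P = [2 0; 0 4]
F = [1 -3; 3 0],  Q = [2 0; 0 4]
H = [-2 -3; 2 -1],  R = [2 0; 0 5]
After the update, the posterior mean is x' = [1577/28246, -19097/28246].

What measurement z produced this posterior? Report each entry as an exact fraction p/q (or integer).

x̄ = F·x = [1, 3]
P̄ = F·P·Fᵀ + Q = [40 6; 6 22]
S = H·P̄·Hᵀ + R = [432 -118; -118 163]
K = P̄·Hᵀ·S⁻¹ = [-3621/28246 5101/14123; -6947/28246 -3381/14123]
x' − x̄ = [-26669/28246, -103835/28246] = K·y
y = (KᵀK)⁻¹·Kᵀ·(x' − x̄) = [13, 2]
z = y + H·x̄ = [13, 2] + [-11, -1] = [2, 1]

z = [2, 1]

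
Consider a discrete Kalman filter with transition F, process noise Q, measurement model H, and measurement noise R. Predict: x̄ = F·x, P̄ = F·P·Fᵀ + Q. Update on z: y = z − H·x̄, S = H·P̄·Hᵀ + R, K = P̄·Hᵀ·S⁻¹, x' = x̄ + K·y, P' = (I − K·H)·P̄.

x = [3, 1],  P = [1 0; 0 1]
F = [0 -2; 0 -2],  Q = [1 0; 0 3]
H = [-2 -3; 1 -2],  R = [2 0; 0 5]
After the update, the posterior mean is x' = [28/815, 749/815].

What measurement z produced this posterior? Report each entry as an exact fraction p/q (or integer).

x̄ = F·x = [-2, -2]
P̄ = F·P·Fᵀ + Q = [5 4; 4 7]
S = H·P̄·Hᵀ + R = [133 36; 36 22]
K = P̄·Hᵀ·S⁻¹ = [-188/815 393/1630; -139/815 -143/815]
x' − x̄ = [1658/815, 2379/815] = K·y
y = (KᵀK)⁻¹·Kᵀ·(x' − x̄) = [-13, -4]
z = y + H·x̄ = [-13, -4] + [10, 2] = [-3, -2]

z = [-3, -2]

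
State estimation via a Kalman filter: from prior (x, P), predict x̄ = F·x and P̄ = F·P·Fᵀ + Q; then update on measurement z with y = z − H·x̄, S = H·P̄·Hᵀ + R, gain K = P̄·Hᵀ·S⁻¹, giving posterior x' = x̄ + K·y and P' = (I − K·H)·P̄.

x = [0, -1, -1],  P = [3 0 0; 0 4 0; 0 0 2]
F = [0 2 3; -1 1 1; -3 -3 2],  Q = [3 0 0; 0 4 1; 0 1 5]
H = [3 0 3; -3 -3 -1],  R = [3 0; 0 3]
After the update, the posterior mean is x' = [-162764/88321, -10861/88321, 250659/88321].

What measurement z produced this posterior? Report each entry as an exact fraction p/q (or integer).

z = [3, 3]

x̄ = F·x = [-5, -2, 1]
P̄ = F·P·Fᵀ + Q = [37 14 -12; 14 13 2; -12 2 76]
S = H·P̄·Hᵀ + R = [804 -561; -561 721]
K = P̄·Hᵀ·S⁻¹ = [-8342/88321 -23763/88321; -3985/88321 -13268/88321; 37542/88321 23576/88321]
x' − x̄ = [278841/88321, 165781/88321, 162338/88321] = K·y
y = (KᵀK)⁻¹·Kᵀ·(x' − x̄) = [15, -17]
z = y + H·x̄ = [15, -17] + [-12, 20] = [3, 3]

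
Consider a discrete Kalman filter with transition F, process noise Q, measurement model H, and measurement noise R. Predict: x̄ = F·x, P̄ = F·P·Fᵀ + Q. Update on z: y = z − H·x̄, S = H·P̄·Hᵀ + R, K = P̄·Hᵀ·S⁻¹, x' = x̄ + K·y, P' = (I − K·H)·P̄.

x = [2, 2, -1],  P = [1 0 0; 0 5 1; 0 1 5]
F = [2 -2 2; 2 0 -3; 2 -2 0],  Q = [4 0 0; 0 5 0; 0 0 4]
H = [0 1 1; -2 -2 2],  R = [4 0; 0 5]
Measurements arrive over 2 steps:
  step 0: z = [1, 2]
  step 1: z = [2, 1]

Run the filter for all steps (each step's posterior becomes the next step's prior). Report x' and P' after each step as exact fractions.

step 0: x̄ = F·x = [-2, 7, 0]
step 0: P̄ = F·P·Fᵀ + Q = [40 -20 20; -20 54 10; 20 10 28]
step 0: y = z − H·x̄ = [-6, 12]
step 0: S = H·P̄·Hᵀ + R = [106 -52; -52 93]
step 0: K = P̄·Hᵀ·S⁻¹ = [0 0; 1728/3577 -880/3577; 1663/3577 776/3577]
step 0: x' = x̄ + K·y = [-2, 4111/3577, -666/3577]
step 0: P' = (I − K·H)·P̄ = [40 -20 20; -20 40326/3577 -33414/3577; 20 -33414/3577 40066/3577]
step 1: x̄ = F·x = [-23862/3577, -12310/3577, -22530/3577]
step 1: P̄ = F·P·Fᵀ + Q = [2320148/3577 274520/3577 1725760/3577; 274520/3577 92319/3577 228756/3577; 1725760/3577 228756/3577 1320252/3577]
step 1: y = z − H·x̄ = [41994/3577, -23707/3577]
step 1: S = H·P̄·Hᵀ + R = [1884391/3577 -1544694/3577; -1544694/3577 1508793/3577]
step 1: K = P̄·Hᵀ·S⁻¹ = [31088856/42594017 -17230856/42594017; 5390341/42594017 -6833128/127782051; 35191952/42594017 654352/127782051]
step 1: x' = x̄ + K·y = [195040226/42594017, -204617876/127782051, 430279610/127782051]
step 1: P' = (I − K·H)·P̄ = [1871386420/42594017 -851976928/42594017 976332352/42594017; -851976928/42594017 1318848848/127782051 -1254164756/127782051; 976332352/42594017 -1254164756/127782051 1676468180/127782051]

step 0: x' = [-2, 4111/3577, -666/3577], P' = [40 -20 20; -20 40326/3577 -33414/3577; 20 -33414/3577 40066/3577]
step 1: x' = [195040226/42594017, -204617876/127782051, 430279610/127782051], P' = [1871386420/42594017 -851976928/42594017 976332352/42594017; -851976928/42594017 1318848848/127782051 -1254164756/127782051; 976332352/42594017 -1254164756/127782051 1676468180/127782051]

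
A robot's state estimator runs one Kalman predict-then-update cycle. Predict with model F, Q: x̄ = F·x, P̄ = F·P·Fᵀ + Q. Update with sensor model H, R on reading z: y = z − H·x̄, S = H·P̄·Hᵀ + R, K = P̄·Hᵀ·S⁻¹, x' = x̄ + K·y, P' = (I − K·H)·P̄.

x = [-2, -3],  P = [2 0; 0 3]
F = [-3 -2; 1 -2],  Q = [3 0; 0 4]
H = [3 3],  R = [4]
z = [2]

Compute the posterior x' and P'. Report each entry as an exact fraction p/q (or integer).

x' = [1470/571, -1028/571]
P' = [5154/571 -4998/571; -4998/571 5094/571]

x̄ = F·x = [12, 4]
P̄ = F·P·Fᵀ + Q = [33 6; 6 18]
y = z − H·x̄ = [-46]
S = H·P̄·Hᵀ + R = [571]
K = P̄·Hᵀ·S⁻¹ = [117/571; 72/571]
x' = x̄ + K·y = [1470/571, -1028/571]
P' = (I − K·H)·P̄ = [5154/571 -4998/571; -4998/571 5094/571]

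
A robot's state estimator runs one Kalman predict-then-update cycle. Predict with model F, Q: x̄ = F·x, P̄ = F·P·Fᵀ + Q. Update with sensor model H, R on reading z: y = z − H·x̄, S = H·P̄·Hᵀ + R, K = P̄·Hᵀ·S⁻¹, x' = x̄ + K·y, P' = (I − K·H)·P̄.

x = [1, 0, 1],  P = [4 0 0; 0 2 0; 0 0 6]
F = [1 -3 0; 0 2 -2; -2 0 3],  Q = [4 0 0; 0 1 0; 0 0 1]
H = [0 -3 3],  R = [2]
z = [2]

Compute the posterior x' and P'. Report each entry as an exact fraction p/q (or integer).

x' = [751/793, -1723/1586, -661/1586]
P' = [20546/793 -8274/793 -8270/793; -8274/793 9489/1586 9351/1586; -8270/793 9351/1586 9565/1586]

x̄ = F·x = [1, -2, 1]
P̄ = F·P·Fᵀ + Q = [26 -12 -8; -12 33 -36; -8 -36 71]
y = z − H·x̄ = [-7]
S = H·P̄·Hᵀ + R = [1586]
K = P̄·Hᵀ·S⁻¹ = [6/793; -207/1586; 321/1586]
x' = x̄ + K·y = [751/793, -1723/1586, -661/1586]
P' = (I − K·H)·P̄ = [20546/793 -8274/793 -8270/793; -8274/793 9489/1586 9351/1586; -8270/793 9351/1586 9565/1586]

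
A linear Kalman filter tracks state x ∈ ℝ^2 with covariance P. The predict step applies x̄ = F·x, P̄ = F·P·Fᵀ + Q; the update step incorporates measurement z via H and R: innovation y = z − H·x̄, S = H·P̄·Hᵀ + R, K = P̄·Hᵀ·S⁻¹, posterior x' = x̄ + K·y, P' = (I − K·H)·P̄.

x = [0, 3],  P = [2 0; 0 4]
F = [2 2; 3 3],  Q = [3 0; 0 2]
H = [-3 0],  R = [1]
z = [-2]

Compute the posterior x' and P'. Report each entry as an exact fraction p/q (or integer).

x' = [42/61, 117/61]
P' = [27/244 9/61; 9/61 500/61]

x̄ = F·x = [6, 9]
P̄ = F·P·Fᵀ + Q = [27 36; 36 56]
y = z − H·x̄ = [16]
S = H·P̄·Hᵀ + R = [244]
K = P̄·Hᵀ·S⁻¹ = [-81/244; -27/61]
x' = x̄ + K·y = [42/61, 117/61]
P' = (I − K·H)·P̄ = [27/244 9/61; 9/61 500/61]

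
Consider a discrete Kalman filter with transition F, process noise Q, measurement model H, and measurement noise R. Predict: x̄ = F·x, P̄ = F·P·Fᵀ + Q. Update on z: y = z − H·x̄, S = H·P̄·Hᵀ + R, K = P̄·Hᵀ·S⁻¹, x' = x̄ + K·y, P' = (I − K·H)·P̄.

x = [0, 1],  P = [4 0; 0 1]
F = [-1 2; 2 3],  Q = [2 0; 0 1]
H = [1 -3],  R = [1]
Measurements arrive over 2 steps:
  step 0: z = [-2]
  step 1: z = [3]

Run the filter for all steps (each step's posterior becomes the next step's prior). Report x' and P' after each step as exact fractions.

step 0: x' = [594/257, 371/257], P' = [2314/257 766/257; 766/257 282/257]
step 1: x' = [83755/51339, -45587/102678], P' = [124891/51339 82027/102678; 82027/102678 76651/205356]

step 0: x̄ = F·x = [2, 3]
step 0: P̄ = F·P·Fᵀ + Q = [10 -2; -2 26]
step 0: y = z − H·x̄ = [5]
step 0: S = H·P̄·Hᵀ + R = [257]
step 0: K = P̄·Hᵀ·S⁻¹ = [16/257; -80/257]
step 0: x' = x̄ + K·y = [594/257, 371/257]
step 0: P' = (I − K·H)·P̄ = [2314/257 766/257; 766/257 282/257]
step 1: x̄ = F·x = [148/257, 2301/257]
step 1: P̄ = F·P·Fᵀ + Q = [892/257 -2170/257; -2170/257 21243/257]
step 1: y = z − H·x̄ = [7526/257]
step 1: S = H·P̄·Hᵀ + R = [205356/257]
step 1: K = P̄·Hᵀ·S⁻¹ = [3701/102678; -65899/205356]
step 1: x' = x̄ + K·y = [83755/51339, -45587/102678]
step 1: P' = (I − K·H)·P̄ = [124891/51339 82027/102678; 82027/102678 76651/205356]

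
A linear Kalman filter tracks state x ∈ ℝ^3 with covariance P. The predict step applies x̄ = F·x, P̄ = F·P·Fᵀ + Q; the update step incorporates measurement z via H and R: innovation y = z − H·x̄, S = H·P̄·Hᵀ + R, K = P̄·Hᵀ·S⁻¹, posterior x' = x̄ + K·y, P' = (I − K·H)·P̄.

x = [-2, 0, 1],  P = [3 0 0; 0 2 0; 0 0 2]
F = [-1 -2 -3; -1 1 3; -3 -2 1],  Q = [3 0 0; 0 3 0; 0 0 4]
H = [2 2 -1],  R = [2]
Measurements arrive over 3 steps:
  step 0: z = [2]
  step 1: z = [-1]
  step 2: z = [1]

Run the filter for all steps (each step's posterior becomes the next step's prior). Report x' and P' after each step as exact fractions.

step 0: x' = [-4/7, 178/35, 248/35], P' = [179/7 -142/7 68/7; -142/7 901/35 376/35; 68/7 376/35 1426/35]
step 1: x' = [-91503/4051, 89625/4051, 681/4051], P' = [1393515/4051 -1453476/4051 -132072/4051; -1453476/4051 1541016/4051 182118/4051; -132072/4051 182118/4051 97830/4051]
step 2: x' = [-28531/49953, 445762/149859, 4960769/1348731], P' = [10927503/16651 -12249126/16651 -7829020/49953; -12249126/16651 13867427/16651 28538344/149859; -7829020/49953 28538344/149859 88403810/1348731]

step 0: x̄ = F·x = [-1, 5, 7]
step 0: P̄ = F·P·Fᵀ + Q = [32 -19 11; -19 26 11; 11 11 41]
step 0: y = z − H·x̄ = [1]
step 0: S = H·P̄·Hᵀ + R = [35]
step 0: K = P̄·Hᵀ·S⁻¹ = [3/7; 3/35; 3/35]
step 0: x' = x̄ + K·y = [-4/7, 178/35, 248/35]
step 0: P' = (I − K·H)·P̄ = [179/7 -142/7 68/7; -142/7 901/35 376/35; 68/7 376/35 1426/35]
step 1: x̄ = F·x = [-216/7, 942/35, -48/35]
step 1: P̄ = F·P·Fᵀ + Q = [4230/7 -3567/7 111/7; -3567/7 16371/35 591/35; 111/7 591/35 1161/35]
step 1: y = z − H·x̄ = [193/35]
step 1: S = H·P̄·Hᵀ + R = [4051/35]
step 1: K = P̄·Hᵀ·S⁻¹ = [6075/4051; -3519/4051; 1131/4051]
step 1: x' = x̄ + K·y = [-91503/4051, 89625/4051, 681/4051]
step 1: P' = (I − K·H)·P̄ = [1393515/4051 -1453476/4051 -132072/4051; -1453476/4051 1541016/4051 182118/4051; -132072/4051 182118/4051 97830/4051]
step 2: x̄ = F·x = [-89790/4051, 183171/4051, 95940/4051]
step 2: P̄ = F·P·Fᵀ + Q = [4029282/4051 -5661525/4051 -1904793/4051; -5661525/4051 8619246/4051 3255609/4051; -1904793/4051 3255609/4051 1441981/4051]
step 2: y = z − H·x̄ = [-86771/4051]
step 2: S = H·P̄·Hᵀ + R = [1348731/4051]
step 2: K = P̄·Hᵀ·S⁻¹ = [-50359/49953; 295537/149859; 1259651/1348731]
step 2: x' = x̄ + K·y = [-28531/49953, 445762/149859, 4960769/1348731]
step 2: P' = (I − K·H)·P̄ = [10927503/16651 -12249126/16651 -7829020/49953; -12249126/16651 13867427/16651 28538344/149859; -7829020/49953 28538344/149859 88403810/1348731]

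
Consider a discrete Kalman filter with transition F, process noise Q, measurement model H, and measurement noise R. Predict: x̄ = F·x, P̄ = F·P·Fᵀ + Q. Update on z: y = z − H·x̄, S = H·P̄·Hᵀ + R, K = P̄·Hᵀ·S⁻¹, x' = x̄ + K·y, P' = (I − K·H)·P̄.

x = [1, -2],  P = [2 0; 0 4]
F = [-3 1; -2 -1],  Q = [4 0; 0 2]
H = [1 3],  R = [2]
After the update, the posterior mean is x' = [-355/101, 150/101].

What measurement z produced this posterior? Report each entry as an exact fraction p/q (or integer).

z = [1]

x̄ = F·x = [-5, 0]
P̄ = F·P·Fᵀ + Q = [26 8; 8 14]
S = H·P̄·Hᵀ + R = [202]
K = P̄·Hᵀ·S⁻¹ = [25/101; 25/101]
x' − x̄ = [150/101, 150/101] = K·y
y = (KᵀK)⁻¹·Kᵀ·(x' − x̄) = [6]
z = y + H·x̄ = [6] + [-5] = [1]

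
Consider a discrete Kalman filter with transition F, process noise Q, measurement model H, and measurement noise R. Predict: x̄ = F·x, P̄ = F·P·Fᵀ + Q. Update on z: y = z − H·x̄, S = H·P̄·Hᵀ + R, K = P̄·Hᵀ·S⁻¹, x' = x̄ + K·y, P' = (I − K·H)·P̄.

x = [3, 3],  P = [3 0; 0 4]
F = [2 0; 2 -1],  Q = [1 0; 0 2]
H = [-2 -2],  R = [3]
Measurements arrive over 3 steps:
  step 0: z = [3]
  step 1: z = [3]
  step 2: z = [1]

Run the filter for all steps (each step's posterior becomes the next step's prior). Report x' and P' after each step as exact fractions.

step 0: x̄ = F·x = [6, 3]
step 0: P̄ = F·P·Fᵀ + Q = [13 12; 12 18]
step 0: y = z − H·x̄ = [21]
step 0: S = H·P̄·Hᵀ + R = [223]
step 0: K = P̄·Hᵀ·S⁻¹ = [-50/223; -60/223]
step 0: x' = x̄ + K·y = [288/223, -591/223]
step 0: P' = (I − K·H)·P̄ = [399/223 -324/223; -324/223 414/223]
step 1: x̄ = F·x = [576/223, 1167/223]
step 1: P̄ = F·P·Fᵀ + Q = [1819/223 2244/223; 2244/223 3752/223]
step 1: y = z − H·x̄ = [4155/223]
step 1: S = H·P̄·Hᵀ + R = [40905/223]
step 1: K = P̄·Hᵀ·S⁻¹ = [-8126/40905; -11992/40905]
step 1: x' = x̄ + K·y = [-3050/2727, -625/2727]
step 1: P' = (I − K·H)·P̄ = [37553/40905 -25364/40905; -25364/40905 43352/40905]
step 2: x̄ = F·x = [-6100/2727, -1825/909]
step 2: P̄ = F·P·Fᵀ + Q = [191117/40905 13396/2727; 13396/2727 8374/909]
step 2: y = z − H·x̄ = [-20423/2727]
step 2: S = H·P̄·Hᵀ + R = [4002023/40905]
step 2: K = P̄·Hᵀ·S⁻¹ = [-784114/4002023; -1155540/4002023]
step 2: x' = x̄ + K·y = [-3079714/4002023, 619185/4002023]
step 2: P' = (I − K·H)·P̄ = [3667519/4002023 -2491348/4002023; -2491348/4002023 4224658/4002023]

step 0: x' = [288/223, -591/223], P' = [399/223 -324/223; -324/223 414/223]
step 1: x' = [-3050/2727, -625/2727], P' = [37553/40905 -25364/40905; -25364/40905 43352/40905]
step 2: x' = [-3079714/4002023, 619185/4002023], P' = [3667519/4002023 -2491348/4002023; -2491348/4002023 4224658/4002023]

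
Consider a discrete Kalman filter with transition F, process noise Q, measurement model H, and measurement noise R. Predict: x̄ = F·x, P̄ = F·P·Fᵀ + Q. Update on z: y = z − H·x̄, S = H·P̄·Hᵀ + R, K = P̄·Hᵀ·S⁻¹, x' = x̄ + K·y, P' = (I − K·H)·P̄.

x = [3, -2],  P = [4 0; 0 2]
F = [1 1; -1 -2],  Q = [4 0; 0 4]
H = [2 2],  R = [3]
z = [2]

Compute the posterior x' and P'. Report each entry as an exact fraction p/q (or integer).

x̄ = F·x = [1, 1]
P̄ = F·P·Fᵀ + Q = [10 -8; -8 16]
y = z − H·x̄ = [-2]
S = H·P̄·Hᵀ + R = [43]
K = P̄·Hᵀ·S⁻¹ = [4/43; 16/43]
x' = x̄ + K·y = [35/43, 11/43]
P' = (I − K·H)·P̄ = [414/43 -408/43; -408/43 432/43]

x' = [35/43, 11/43]
P' = [414/43 -408/43; -408/43 432/43]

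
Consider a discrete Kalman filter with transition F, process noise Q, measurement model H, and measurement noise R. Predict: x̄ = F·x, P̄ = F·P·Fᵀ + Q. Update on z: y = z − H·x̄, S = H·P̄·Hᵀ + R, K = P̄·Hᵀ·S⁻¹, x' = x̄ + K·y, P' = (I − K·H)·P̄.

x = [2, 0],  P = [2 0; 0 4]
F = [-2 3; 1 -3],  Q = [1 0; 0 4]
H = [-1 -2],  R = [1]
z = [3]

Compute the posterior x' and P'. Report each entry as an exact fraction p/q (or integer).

x' = [-37/18, -4/9]
P' = [1205/54 -310/27; -310/27 166/27]

x̄ = F·x = [-4, 2]
P̄ = F·P·Fᵀ + Q = [45 -40; -40 42]
y = z − H·x̄ = [3]
S = H·P̄·Hᵀ + R = [54]
K = P̄·Hᵀ·S⁻¹ = [35/54; -22/27]
x' = x̄ + K·y = [-37/18, -4/9]
P' = (I − K·H)·P̄ = [1205/54 -310/27; -310/27 166/27]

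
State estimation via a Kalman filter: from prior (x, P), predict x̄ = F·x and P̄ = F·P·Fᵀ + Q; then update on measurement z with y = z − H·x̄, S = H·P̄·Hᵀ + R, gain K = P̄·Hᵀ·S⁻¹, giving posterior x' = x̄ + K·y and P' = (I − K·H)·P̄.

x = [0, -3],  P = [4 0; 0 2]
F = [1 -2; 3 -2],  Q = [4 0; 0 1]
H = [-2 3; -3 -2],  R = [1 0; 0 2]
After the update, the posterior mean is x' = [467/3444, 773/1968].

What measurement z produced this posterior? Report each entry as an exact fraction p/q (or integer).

x̄ = F·x = [6, 6]
P̄ = F·P·Fᵀ + Q = [16 20; 20 45]
S = H·P̄·Hᵀ + R = [230 -274; -274 566]
K = P̄·Hᵀ·S⁻¹ = [-1033/6888 -1571/6888; 905/3936 -605/3936]
x' − x̄ = [-20197/3444, -11035/1968] = K·y
y = (KᵀK)⁻¹·Kᵀ·(x' − x̄) = [-5, 29]
z = y + H·x̄ = [-5, 29] + [6, -30] = [1, -1]

z = [1, -1]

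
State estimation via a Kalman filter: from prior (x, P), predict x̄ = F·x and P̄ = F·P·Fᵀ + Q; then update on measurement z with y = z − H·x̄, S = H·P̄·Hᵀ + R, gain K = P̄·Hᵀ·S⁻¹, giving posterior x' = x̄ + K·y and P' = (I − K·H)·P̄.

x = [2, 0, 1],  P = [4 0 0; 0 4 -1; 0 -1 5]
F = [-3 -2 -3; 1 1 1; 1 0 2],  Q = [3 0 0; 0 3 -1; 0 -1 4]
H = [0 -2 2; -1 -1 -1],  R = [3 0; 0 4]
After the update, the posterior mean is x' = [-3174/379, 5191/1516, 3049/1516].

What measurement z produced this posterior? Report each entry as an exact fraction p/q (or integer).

x̄ = F·x = [-9, 3, 4]
P̄ = F·P·Fᵀ + Q = [88 -30 -38; -30 14 11; -38 11 28]
S = H·P̄·Hᵀ + R = [83 -12; -12 20]
K = P̄·Hᵀ·S⁻¹ = [-140/379 -463/379; -15/379 343/1516; 167/379 325/1516]
x' − x̄ = [237/379, 643/1516, -3015/1516] = K·y
y = (KᵀK)⁻¹·Kᵀ·(x' − x̄) = [-5, 1]
z = y + H·x̄ = [-5, 1] + [2, 2] = [-3, 3]

z = [-3, 3]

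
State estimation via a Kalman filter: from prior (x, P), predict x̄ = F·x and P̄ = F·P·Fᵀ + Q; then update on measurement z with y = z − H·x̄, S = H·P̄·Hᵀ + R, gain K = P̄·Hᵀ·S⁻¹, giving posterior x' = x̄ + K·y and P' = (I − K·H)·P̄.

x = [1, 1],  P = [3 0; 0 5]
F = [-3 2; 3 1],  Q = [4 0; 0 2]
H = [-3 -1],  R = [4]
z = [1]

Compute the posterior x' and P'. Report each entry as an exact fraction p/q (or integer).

x' = [-667/395, 1614/395]
P' = [1649/395 -4403/395; -4403/395 13141/395]

x̄ = F·x = [-1, 4]
P̄ = F·P·Fᵀ + Q = [51 -17; -17 34]
y = z − H·x̄ = [2]
S = H·P̄·Hᵀ + R = [395]
K = P̄·Hᵀ·S⁻¹ = [-136/395; 17/395]
x' = x̄ + K·y = [-667/395, 1614/395]
P' = (I − K·H)·P̄ = [1649/395 -4403/395; -4403/395 13141/395]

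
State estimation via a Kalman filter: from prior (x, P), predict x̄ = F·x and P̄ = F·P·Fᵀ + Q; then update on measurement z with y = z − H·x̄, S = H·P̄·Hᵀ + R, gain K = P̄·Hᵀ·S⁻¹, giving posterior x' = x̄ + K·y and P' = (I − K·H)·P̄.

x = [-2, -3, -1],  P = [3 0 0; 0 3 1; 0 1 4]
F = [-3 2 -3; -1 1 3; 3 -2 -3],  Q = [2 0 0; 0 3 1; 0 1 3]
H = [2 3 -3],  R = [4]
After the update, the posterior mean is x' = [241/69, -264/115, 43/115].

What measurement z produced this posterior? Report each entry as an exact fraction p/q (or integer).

x̄ = F·x = [3, -4, 3]
P̄ = F·P·Fᵀ + Q = [65 -18 -3; -18 51 -59; -3 -59 90]
S = H·P̄·Hᵀ + R = [2415]
K = P̄·Hᵀ·S⁻¹ = [17/483; 14/115; -151/805]
x' − x̄ = [34/69, 196/115, -302/115] = K·y
y = (KᵀK)⁻¹·Kᵀ·(x' − x̄) = [14]
z = y + H·x̄ = [14] + [-15] = [-1]

z = [-1]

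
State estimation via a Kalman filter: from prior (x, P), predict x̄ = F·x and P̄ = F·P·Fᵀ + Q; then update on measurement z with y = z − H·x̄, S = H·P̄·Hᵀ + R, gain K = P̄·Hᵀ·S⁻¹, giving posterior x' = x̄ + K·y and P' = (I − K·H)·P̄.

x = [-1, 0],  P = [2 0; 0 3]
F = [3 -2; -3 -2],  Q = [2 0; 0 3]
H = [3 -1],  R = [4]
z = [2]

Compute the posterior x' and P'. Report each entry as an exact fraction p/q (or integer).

x̄ = F·x = [-3, 3]
P̄ = F·P·Fᵀ + Q = [32 -6; -6 33]
y = z − H·x̄ = [14]
S = H·P̄·Hᵀ + R = [361]
K = P̄·Hᵀ·S⁻¹ = [102/361; -51/361]
x' = x̄ + K·y = [345/361, 369/361]
P' = (I − K·H)·P̄ = [1148/361 3036/361; 3036/361 9312/361]

x' = [345/361, 369/361]
P' = [1148/361 3036/361; 3036/361 9312/361]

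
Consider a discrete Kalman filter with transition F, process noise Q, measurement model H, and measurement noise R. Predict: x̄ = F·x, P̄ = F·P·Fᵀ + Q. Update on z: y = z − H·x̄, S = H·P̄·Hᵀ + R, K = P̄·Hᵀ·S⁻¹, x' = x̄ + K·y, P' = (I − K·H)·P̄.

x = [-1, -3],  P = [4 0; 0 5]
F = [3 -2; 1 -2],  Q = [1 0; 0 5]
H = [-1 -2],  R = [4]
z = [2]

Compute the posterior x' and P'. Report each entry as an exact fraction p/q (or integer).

x' = [-180/61, 35/61]
P' = [2744/305 -226/61; -226/61 149/61]

x̄ = F·x = [3, 5]
P̄ = F·P·Fᵀ + Q = [57 32; 32 29]
y = z − H·x̄ = [15]
S = H·P̄·Hᵀ + R = [305]
K = P̄·Hᵀ·S⁻¹ = [-121/305; -18/61]
x' = x̄ + K·y = [-180/61, 35/61]
P' = (I − K·H)·P̄ = [2744/305 -226/61; -226/61 149/61]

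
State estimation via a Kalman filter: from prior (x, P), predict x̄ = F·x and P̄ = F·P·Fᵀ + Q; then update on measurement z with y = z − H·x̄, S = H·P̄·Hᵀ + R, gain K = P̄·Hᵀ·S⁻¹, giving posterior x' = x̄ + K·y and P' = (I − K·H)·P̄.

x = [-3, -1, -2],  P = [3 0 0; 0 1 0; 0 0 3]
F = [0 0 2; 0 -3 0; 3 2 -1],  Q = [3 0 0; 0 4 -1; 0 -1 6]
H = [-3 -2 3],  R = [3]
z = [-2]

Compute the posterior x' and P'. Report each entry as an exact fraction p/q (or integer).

x' = [-595/106, 1333/742, -1895/371]
P' = [1023/106 -423/106 366/53; -423/106 7437/742 975/371; 366/53 975/371 3288/371]

x̄ = F·x = [-4, 3, -9]
P̄ = F·P·Fᵀ + Q = [15 0 -6; 0 13 -7; -6 -7 40]
y = z − H·x̄ = [19]
S = H·P̄·Hᵀ + R = [742]
K = P̄·Hᵀ·S⁻¹ = [-9/106; -47/742; 76/371]
x' = x̄ + K·y = [-595/106, 1333/742, -1895/371]
P' = (I − K·H)·P̄ = [1023/106 -423/106 366/53; -423/106 7437/742 975/371; 366/53 975/371 3288/371]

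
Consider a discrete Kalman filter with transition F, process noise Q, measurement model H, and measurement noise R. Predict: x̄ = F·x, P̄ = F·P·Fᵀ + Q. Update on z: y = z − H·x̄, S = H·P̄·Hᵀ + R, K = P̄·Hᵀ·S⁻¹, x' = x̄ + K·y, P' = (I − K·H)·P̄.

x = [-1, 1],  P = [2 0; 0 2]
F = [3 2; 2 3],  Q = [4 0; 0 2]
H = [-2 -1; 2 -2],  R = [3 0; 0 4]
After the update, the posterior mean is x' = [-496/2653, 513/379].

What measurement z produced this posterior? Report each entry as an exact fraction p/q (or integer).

z = [-1, -3]

x̄ = F·x = [-1, 1]
P̄ = F·P·Fᵀ + Q = [30 24; 24 28]
S = H·P̄·Hᵀ + R = [247 -16; -16 44]
K = P̄·Hᵀ·S⁻¹ = [-876/2653 405/2653; -124/379 -114/379]
x' − x̄ = [2157/2653, 134/379] = K·y
y = (KᵀK)⁻¹·Kᵀ·(x' − x̄) = [-2, 1]
z = y + H·x̄ = [-2, 1] + [1, -4] = [-1, -3]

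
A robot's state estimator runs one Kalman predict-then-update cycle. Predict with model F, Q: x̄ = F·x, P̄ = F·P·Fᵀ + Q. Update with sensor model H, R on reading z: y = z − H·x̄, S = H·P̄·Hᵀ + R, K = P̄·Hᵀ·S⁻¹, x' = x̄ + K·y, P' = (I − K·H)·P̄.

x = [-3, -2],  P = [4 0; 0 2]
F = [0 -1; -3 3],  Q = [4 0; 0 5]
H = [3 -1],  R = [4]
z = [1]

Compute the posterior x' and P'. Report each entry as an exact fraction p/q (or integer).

x̄ = F·x = [2, 3]
P̄ = F·P·Fᵀ + Q = [6 -6; -6 59]
y = z − H·x̄ = [-2]
S = H·P̄·Hᵀ + R = [153]
K = P̄·Hᵀ·S⁻¹ = [8/51; -77/153]
x' = x̄ + K·y = [86/51, 613/153]
P' = (I − K·H)·P̄ = [38/17 310/51; 310/51 3098/153]

x' = [86/51, 613/153]
P' = [38/17 310/51; 310/51 3098/153]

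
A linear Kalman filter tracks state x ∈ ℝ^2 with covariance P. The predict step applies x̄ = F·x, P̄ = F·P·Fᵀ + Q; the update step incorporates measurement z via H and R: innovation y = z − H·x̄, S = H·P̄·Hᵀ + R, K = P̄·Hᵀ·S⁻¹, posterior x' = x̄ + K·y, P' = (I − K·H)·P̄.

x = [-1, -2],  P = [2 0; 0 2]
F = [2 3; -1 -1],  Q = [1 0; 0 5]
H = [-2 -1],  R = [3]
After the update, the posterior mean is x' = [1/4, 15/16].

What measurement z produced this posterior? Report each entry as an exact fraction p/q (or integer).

z = [-2]

x̄ = F·x = [-8, 3]
P̄ = F·P·Fᵀ + Q = [27 -10; -10 9]
S = H·P̄·Hᵀ + R = [80]
K = P̄·Hᵀ·S⁻¹ = [-11/20; 11/80]
x' − x̄ = [33/4, -33/16] = K·y
y = (KᵀK)⁻¹·Kᵀ·(x' − x̄) = [-15]
z = y + H·x̄ = [-15] + [13] = [-2]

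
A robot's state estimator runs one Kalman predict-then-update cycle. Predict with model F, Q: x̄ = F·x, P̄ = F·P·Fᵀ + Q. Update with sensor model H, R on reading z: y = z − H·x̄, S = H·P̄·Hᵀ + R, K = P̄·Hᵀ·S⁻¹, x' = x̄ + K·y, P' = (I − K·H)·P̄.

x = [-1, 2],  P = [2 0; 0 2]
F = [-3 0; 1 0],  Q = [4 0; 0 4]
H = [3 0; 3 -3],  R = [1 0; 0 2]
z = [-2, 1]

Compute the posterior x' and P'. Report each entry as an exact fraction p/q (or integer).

x̄ = F·x = [3, -1]
P̄ = F·P·Fᵀ + Q = [22 -6; -6 6]
y = z − H·x̄ = [-11, -11]
S = H·P̄·Hᵀ + R = [199 252; 252 362]
K = P̄·Hᵀ·S⁻¹ = [1362/4267 42/4267; 1278/4267 -1314/4267]
x' = x̄ + K·y = [-2643/4267, -3871/4267]
P' = (I − K·H)·P̄ = [454/4267 426/4267; 426/4267 1302/4267]

x' = [-2643/4267, -3871/4267]
P' = [454/4267 426/4267; 426/4267 1302/4267]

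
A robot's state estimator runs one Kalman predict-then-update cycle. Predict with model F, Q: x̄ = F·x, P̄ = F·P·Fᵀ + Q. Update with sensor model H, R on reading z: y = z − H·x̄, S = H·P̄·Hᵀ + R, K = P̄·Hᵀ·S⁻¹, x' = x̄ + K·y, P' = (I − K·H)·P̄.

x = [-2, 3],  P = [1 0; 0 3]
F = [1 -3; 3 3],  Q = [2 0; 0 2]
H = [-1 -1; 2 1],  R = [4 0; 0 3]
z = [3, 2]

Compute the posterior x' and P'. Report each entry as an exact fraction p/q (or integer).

x̄ = F·x = [-11, 3]
P̄ = F·P·Fᵀ + Q = [30 -24; -24 38]
y = z − H·x̄ = [-5, 21]
S = H·P̄·Hᵀ + R = [24 -26; -26 65]
K = P̄·Hᵀ·S⁻¹ = [21/34 177/221; -45/34 -151/221]
x' = x̄ + K·y = [71/26, -123/26]
P' = (I − K·H)·P̄ = [1077/221 -1623/221; -1623/221 2793/221]

x' = [71/26, -123/26]
P' = [1077/221 -1623/221; -1623/221 2793/221]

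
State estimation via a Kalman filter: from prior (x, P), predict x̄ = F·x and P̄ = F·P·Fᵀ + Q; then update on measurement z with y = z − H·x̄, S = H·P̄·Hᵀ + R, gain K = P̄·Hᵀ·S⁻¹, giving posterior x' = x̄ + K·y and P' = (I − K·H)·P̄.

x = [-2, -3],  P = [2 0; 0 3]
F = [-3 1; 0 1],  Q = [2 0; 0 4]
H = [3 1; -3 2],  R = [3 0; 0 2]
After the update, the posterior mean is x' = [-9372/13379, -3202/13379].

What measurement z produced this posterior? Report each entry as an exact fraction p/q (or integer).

z = [-2, 2]

x̄ = F·x = [3, -3]
P̄ = F·P·Fᵀ + Q = [23 3; 3 7]
S = H·P̄·Hᵀ + R = [235 -184; -184 201]
K = P̄·Hᵀ·S⁻¹ = [2880/13379 -1557/13379; 4136/13379 4119/13379]
x' − x̄ = [-49509/13379, 36935/13379] = K·y
y = (KᵀK)⁻¹·Kᵀ·(x' − x̄) = [-8, 17]
z = y + H·x̄ = [-8, 17] + [6, -15] = [-2, 2]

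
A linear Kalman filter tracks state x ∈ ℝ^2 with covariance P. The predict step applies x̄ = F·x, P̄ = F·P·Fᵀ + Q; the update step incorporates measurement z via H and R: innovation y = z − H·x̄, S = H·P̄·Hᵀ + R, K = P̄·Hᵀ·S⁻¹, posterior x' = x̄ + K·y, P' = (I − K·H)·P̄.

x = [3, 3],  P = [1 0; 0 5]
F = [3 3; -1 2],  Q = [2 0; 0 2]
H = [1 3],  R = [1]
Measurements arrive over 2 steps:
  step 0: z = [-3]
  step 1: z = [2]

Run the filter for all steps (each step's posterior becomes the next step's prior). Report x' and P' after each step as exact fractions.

step 0: x̄ = F·x = [18, 3]
step 0: P̄ = F·P·Fᵀ + Q = [56 27; 27 23]
step 0: y = z − H·x̄ = [-30]
step 0: S = H·P̄·Hᵀ + R = [426]
step 0: K = P̄·Hᵀ·S⁻¹ = [137/426; 16/71]
step 0: x' = x̄ + K·y = [593/71, -267/71]
step 0: P' = (I − K·H)·P̄ = [5087/426 -275/71; -275/71 97/71]
step 1: x̄ = F·x = [978/71, -1127/71]
step 1: P̄ = F·P·Fᵀ + Q = [7391/142 -5573/142; -5573/142 14867/426]
step 1: y = z − H·x̄ = [2545/71]
step 1: S = H·P̄·Hᵀ + R = [9348/71]
step 1: K = P̄·Hᵀ·S⁻¹ = [-1166/2337; 1549/3116]
step 1: x' = x̄ + K·y = [-9604/2337, 6063/3116]
step 1: P' = (I − K·H)·P̄ = [90089/4674 -10269/1558; -10269/1558 22087/9348]

step 0: x' = [593/71, -267/71], P' = [5087/426 -275/71; -275/71 97/71]
step 1: x' = [-9604/2337, 6063/3116], P' = [90089/4674 -10269/1558; -10269/1558 22087/9348]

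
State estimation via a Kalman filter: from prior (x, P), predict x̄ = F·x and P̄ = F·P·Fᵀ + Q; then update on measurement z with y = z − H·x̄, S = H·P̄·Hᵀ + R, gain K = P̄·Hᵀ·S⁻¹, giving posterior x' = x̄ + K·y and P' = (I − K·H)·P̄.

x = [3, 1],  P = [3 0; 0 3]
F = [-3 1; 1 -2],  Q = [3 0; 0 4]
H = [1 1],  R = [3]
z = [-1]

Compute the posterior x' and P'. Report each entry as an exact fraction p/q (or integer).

x̄ = F·x = [-8, 1]
P̄ = F·P·Fᵀ + Q = [33 -15; -15 19]
y = z − H·x̄ = [6]
S = H·P̄·Hᵀ + R = [25]
K = P̄·Hᵀ·S⁻¹ = [18/25; 4/25]
x' = x̄ + K·y = [-92/25, 49/25]
P' = (I − K·H)·P̄ = [501/25 -447/25; -447/25 459/25]

x' = [-92/25, 49/25]
P' = [501/25 -447/25; -447/25 459/25]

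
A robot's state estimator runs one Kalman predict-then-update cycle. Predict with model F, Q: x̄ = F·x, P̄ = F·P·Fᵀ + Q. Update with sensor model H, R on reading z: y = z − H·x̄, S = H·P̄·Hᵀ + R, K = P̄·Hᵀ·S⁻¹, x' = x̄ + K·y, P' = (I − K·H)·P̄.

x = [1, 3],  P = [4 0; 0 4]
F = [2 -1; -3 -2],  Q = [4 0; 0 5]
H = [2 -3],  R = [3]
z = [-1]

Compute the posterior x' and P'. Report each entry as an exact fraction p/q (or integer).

x' = [-275/67, -979/402]
P' = [840/67 552/67; 552/67 4619/804]

x̄ = F·x = [-1, -9]
P̄ = F·P·Fᵀ + Q = [24 -16; -16 57]
y = z − H·x̄ = [-26]
S = H·P̄·Hᵀ + R = [804]
K = P̄·Hᵀ·S⁻¹ = [8/67; -203/804]
x' = x̄ + K·y = [-275/67, -979/402]
P' = (I − K·H)·P̄ = [840/67 552/67; 552/67 4619/804]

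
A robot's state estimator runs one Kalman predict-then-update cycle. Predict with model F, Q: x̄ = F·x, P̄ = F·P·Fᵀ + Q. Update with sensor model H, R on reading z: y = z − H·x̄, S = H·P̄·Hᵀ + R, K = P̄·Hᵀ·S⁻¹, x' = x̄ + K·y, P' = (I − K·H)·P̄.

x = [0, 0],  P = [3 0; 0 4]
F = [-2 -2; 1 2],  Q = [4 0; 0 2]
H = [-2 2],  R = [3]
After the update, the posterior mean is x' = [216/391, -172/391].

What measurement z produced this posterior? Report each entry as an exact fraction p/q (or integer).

z = [-2]

x̄ = F·x = [0, 0]
P̄ = F·P·Fᵀ + Q = [32 -22; -22 21]
S = H·P̄·Hᵀ + R = [391]
K = P̄·Hᵀ·S⁻¹ = [-108/391; 86/391]
x' − x̄ = [216/391, -172/391] = K·y
y = (KᵀK)⁻¹·Kᵀ·(x' − x̄) = [-2]
z = y + H·x̄ = [-2] + [0] = [-2]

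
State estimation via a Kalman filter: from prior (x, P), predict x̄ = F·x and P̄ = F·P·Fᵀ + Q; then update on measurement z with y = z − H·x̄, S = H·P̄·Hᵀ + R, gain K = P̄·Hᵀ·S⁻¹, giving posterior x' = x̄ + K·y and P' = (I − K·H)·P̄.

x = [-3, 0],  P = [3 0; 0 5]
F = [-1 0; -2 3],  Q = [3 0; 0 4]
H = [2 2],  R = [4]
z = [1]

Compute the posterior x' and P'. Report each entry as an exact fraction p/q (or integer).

x' = [69/40, -179/160]
P' = [21/5 -81/20; -81/20 391/80]

x̄ = F·x = [3, 6]
P̄ = F·P·Fᵀ + Q = [6 6; 6 61]
y = z − H·x̄ = [-17]
S = H·P̄·Hᵀ + R = [320]
K = P̄·Hᵀ·S⁻¹ = [3/40; 67/160]
x' = x̄ + K·y = [69/40, -179/160]
P' = (I − K·H)·P̄ = [21/5 -81/20; -81/20 391/80]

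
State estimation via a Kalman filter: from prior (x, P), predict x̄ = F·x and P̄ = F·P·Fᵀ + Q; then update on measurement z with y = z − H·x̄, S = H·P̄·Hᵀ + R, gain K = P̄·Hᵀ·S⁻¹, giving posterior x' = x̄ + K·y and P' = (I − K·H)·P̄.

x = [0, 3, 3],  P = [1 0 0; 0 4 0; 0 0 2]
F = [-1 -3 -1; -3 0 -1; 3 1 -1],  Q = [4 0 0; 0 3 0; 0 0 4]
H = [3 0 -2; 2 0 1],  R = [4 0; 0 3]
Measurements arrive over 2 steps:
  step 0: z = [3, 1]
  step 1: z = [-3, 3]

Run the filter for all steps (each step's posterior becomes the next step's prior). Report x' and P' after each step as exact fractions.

step 0: x' = [19015/34177, -7030/2629, -23317/34177], P' = [10884/34177 -172/2629 6324/34177; -172/2629 30307/2629 -784/2629; 6324/34177 -784/2629 28092/34177]
step 1: x' = [128811597/284034389, -1498888892/1420171945, 3070402413/1420171945], P' = [89007828/284034389 -12648464/284034389 47267076/284034389; -12648464/284034389 10795530979/1420171945 -203356576/1420171945; 47267076/284034389 -203356576/1420171945 1085527164/1420171945]

step 0: x̄ = F·x = [-12, -3, 0]
step 0: P̄ = F·P·Fᵀ + Q = [43 5 -13; 5 14 -7; -13 -7 19]
step 0: y = z − H·x̄ = [39, 25]
step 0: S = H·P̄·Hᵀ + R = [623 233; 233 142]
step 0: K = P̄·Hᵀ·S⁻¹ = [5001/34177 9364/34177; 263/2629 -376/2629; -9303/34177 13580/34177]
step 0: x' = x̄ + K·y = [19015/34177, -7030/2629, -23317/34177]
step 0: P' = (I − K·H)·P̄ = [10884/34177 -172/2629 6324/34177; -172/2629 30307/2629 -784/2629; 6324/34177 -784/2629 28092/34177]
step 1: x̄ = F·x = [278472/34177, -33728/34177, -11028/34177]
step 1: P̄ = F·P·Fᵀ + Q = [3659683/34177 35340/34177 -1197205/34177; 35340/34177 266523/34177 -52964/34177; -1197205/34177 -52964/34177 625771/34177]
step 1: y = z − H·x̄ = [-87273/3107, -443385/34177]
step 1: S = H·P̄·Hᵀ + R = [4540309/3107 1991251/3107; 1991251/3107 10578214/34177]
step 1: K = P̄·Hᵀ·S⁻¹ = [43122333/284034389 75094244/284034389; 54246548/1420171945 -109947072/1420171945; -365512047/1420171945 519399308/1420171945]
step 1: x' = x̄ + K·y = [128811597/284034389, -1498888892/1420171945, 3070402413/1420171945]
step 1: P' = (I − K·H)·P̄ = [89007828/284034389 -12648464/284034389 47267076/284034389; -12648464/284034389 10795530979/1420171945 -203356576/1420171945; 47267076/284034389 -203356576/1420171945 1085527164/1420171945]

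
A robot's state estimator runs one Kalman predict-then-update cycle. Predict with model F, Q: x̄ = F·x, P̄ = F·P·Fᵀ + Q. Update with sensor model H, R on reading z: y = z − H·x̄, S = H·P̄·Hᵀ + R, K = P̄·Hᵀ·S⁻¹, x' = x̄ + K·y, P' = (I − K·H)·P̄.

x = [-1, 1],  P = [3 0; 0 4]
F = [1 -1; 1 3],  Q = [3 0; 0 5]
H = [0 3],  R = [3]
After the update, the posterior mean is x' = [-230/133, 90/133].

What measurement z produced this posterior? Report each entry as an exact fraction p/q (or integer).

z = [2]

x̄ = F·x = [-2, 2]
P̄ = F·P·Fᵀ + Q = [10 -9; -9 44]
S = H·P̄·Hᵀ + R = [399]
K = P̄·Hᵀ·S⁻¹ = [-9/133; 44/133]
x' − x̄ = [36/133, -176/133] = K·y
y = (KᵀK)⁻¹·Kᵀ·(x' − x̄) = [-4]
z = y + H·x̄ = [-4] + [6] = [2]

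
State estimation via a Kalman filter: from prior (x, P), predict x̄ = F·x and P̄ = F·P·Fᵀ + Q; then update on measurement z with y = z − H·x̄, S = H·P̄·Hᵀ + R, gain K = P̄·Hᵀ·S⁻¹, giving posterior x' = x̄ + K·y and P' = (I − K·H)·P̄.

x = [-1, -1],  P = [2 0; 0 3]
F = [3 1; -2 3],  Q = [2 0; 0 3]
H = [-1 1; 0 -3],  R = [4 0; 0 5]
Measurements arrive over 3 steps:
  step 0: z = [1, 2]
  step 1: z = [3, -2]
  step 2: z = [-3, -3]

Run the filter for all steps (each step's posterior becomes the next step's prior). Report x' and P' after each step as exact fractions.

step 0: x̄ = F·x = [-4, -1]
step 0: P̄ = F·P·Fᵀ + Q = [23 -3; -3 38]
step 0: y = z − H·x̄ = [-2, -1]
step 0: S = H·P̄·Hᵀ + R = [71 -123; -123 347]
step 0: K = P̄·Hᵀ·S⁻¹ = [-7915/9508 -2559/9508; 205/9508 -3051/9508]
step 0: x' = x̄ + K·y = [-19643/9508, -6867/9508]
step 0: P' = (I − K·H)·P̄ = [35925/9508 4265/9508; 4265/9508 5085/9508]
step 1: x̄ = F·x = [-16449/2377, 18685/9508]
step 1: P̄ = F·P·Fᵀ + Q = [93254/2377 -42610/2377; -42610/2377 166809/9508]
step 1: y = z − H·x̄ = [-55957/9508, 37039/9508]
step 1: S = H·P̄·Hᵀ + R = [918737/9508 -1011747/9508; -1011747/9508 1548821/9508]
step 1: K = P̄·Hᵀ·S⁻¹ = [-34117542/41999071 -8421474/41999071; 1686245/41999071 -12468462/41999071]
step 1: x' = x̄ + K·y = [-122652351/41999071, 24040394/41999071]
step 1: P' = (I − K·H)·P̄ = [150505958/41999071 14035790/41999071; 14035790/41999071 20780770/41999071]
step 2: x̄ = F·x = [-343916659/41999071, 317425884/41999071]
step 2: P̄ = F·P·Fᵀ + Q = [1543547274/41999071 -742442908/41999071; -742442908/41999071 746618495/41999071]
step 2: y = z − H·x̄ = [-787339756/41999071, 826280439/41999071]
step 2: S = H·P̄·Hᵀ + R = [3943047869/41999071 -4467184209/41999071; -4467184209/41999071 6929561810/41999071]
step 2: K = P̄·Hᵀ·S⁻¹ = [-140265544424/175429098679 -34035882942/175429098679; 7445307015/175429098679 -51904619778/175429098679]
step 2: x' = x̄ + K·y = [523355997895/175429098679, 165145998174/175429098679]
step 2: P' = (I − K·H)·P̄ = [617788649266/175429098679 56726471570/175429098679; 56726471570/175429098679 86507699630/175429098679]

step 0: x' = [-19643/9508, -6867/9508], P' = [35925/9508 4265/9508; 4265/9508 5085/9508]
step 1: x' = [-122652351/41999071, 24040394/41999071], P' = [150505958/41999071 14035790/41999071; 14035790/41999071 20780770/41999071]
step 2: x' = [523355997895/175429098679, 165145998174/175429098679], P' = [617788649266/175429098679 56726471570/175429098679; 56726471570/175429098679 86507699630/175429098679]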